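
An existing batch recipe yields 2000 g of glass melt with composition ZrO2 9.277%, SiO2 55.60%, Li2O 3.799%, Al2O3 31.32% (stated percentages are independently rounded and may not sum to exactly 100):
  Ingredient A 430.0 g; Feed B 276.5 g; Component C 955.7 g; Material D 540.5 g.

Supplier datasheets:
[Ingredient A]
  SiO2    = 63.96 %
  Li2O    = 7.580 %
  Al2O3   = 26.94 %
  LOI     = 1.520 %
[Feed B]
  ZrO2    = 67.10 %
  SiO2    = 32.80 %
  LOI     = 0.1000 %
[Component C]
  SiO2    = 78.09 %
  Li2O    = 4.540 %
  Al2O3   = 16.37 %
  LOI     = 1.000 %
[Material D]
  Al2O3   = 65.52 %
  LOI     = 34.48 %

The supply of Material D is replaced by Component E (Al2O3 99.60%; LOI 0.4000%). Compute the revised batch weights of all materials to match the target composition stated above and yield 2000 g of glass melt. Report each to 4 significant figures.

The working math carries full precision end to end — the intermediate values are displayed (rounded to 4 significant figures) in the working; a single rounding completes every reported result — all derived quantities are computed using the weight values at 2000 g of glass in exact precision (net glass mass, ignition loss, the totals, the yield, the four compositions) as written in the question or the answer.
Oxide-by-oxide targets in 2000 g glass melt:
  ZrO2: 9.277% × 2000 = 185.5 g
  SiO2: 55.60% × 2000 = 1112 g
  Li2O: 3.799% × 2000 = 75.98 g
  Al2O3: 31.32% × 2000 = 626.4 g
A balance pass over the oxides, from the weights as reported, on the stated basis (every target is met by its sum net of answer rounding effects):
  ZrO2: 276.5·0.6710 = 185.5 g (target 185.5 g)
  SiO2: 430.0·0.6396 + 276.5·0.3280 + 955.7·0.7809 = 1112 g (target 1112 g)
  Li2O: 430.0·0.07580 + 955.7·0.04540 = 75.98 g (target 75.98 g)
  Al2O3: 430.0·0.2694 + 955.7·0.1637 + 355.5·0.9960 = 626.4 g (target 626.4 g)
Glass-mass closure: whole batch net of LOI = 2000 g (the Σ of target masses is 2000 g; versus the stated basis of 2000 g — a pure rounding effect).
Total batch = Σ batch = 2018 g; ignition loss, Σ(batch × LOI) = 17.79 g; as yield: glass ÷ batch → 99.12%.

Revised batch per 2000 g glass melt:
  Ingredient A: 430.0 g
  Feed B: 276.5 g
  Component C: 955.7 g
  Component E: 355.5 g
Total batch = 2018 g; LOI loss = 17.79 g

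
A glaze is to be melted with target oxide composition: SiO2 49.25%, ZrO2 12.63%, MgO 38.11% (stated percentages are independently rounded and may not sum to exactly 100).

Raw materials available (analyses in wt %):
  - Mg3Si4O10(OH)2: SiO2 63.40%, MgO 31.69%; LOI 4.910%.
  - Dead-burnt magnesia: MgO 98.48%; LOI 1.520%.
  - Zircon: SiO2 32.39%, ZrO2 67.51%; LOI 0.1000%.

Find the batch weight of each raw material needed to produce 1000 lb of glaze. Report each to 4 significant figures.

Batch per 1000 lb glaze:
  Mg3Si4O10(OH)2: 681.2 lb
  Dead-burnt magnesia: 167.8 lb
  Zircon: 187.1 lb
Total batch = 1036 lb; LOI loss = 36.18 lb; yield = 96.51%

Each numeric step runs at full float precision at every stage. Working values appear with 4-significant-digit rounding as written. Exactly one rounding is applied to each reported value — derived quantities are computed at full float precision (glass mass, the totals, the yield, ignition loss, three oxide percentages) from the weighed amounts per 1000 lb of glass as set out in either problem or answer.
Target oxide masses per 1000 lb glaze:
  SiO2: 49.25% × 1000 = 492.5 lb
  ZrO2: 12.63% × 1000 = 126.3 lb
  MgO: 38.11% × 1000 = 381.1 lb
Sums-versus-targets review on the weights just shown, against the basis in use (each sum matches its target mass exact up to rounding of places):
  SiO2: 681.2·0.6340 + 187.1·0.3239 = 492.5 lb (target 492.5 lb)
  ZrO2: 187.1·0.6751 = 126.3 lb (target 126.3 lb)
  MgO: 681.2·0.3169 + 167.8·0.9848 = 381.1 lb (target 381.1 lb)
Glass-mass closure: batch total minus LOI = 999.9 lb (per-oxide target masses sum to 999.9 lb; with the basis standing at 1000 lb — deltas are rounding alone).
Adding the batch up: Σ batch = 1036 lb; LOI removed, Σ of batch·LOI: 36.18 lb; yield = glass ÷ total batch = 96.51%.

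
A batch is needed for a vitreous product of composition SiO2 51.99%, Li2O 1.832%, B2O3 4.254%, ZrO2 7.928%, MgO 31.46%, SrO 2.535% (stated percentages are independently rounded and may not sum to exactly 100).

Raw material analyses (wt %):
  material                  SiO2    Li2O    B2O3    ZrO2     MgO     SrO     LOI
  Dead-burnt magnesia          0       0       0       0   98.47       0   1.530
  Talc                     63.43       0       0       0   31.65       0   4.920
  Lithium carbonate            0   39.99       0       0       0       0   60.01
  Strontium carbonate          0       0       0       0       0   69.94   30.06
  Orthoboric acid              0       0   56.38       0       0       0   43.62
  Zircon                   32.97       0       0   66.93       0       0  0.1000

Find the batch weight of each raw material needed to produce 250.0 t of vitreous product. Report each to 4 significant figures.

Batch per 250.0 t vitreous product:
  Dead-burnt magnesia: 18.96 t
  Talc: 189.5 t
  Lithium carbonate: 11.45 t
  Strontium carbonate: 9.061 t
  Orthoboric acid: 18.86 t
  Zircon: 29.61 t
Total batch = 277.4 t; LOI loss = 27.46 t; yield = 90.10%

Each numeric step keeps full float precision at every stage; in-progress results appear with 4-significant-digit rounding on the page; every reported number is rounded only once. All derived quantities, which include ignition loss, six oxide percentages, glass mass, the yield, totals, are re-derived in exact precision, precisely as stated by problem or answer, from the weighed amounts per 250.0 t of glass.
Oxide mass targets, per 250.0 t vitreous product:
  SiO2: 51.99% × 250.0 = 130.0 t
  Li2O: 1.832% × 250.0 = 4.580 t
  B2O3: 4.254% × 250.0 = 10.64 t
  ZrO2: 7.928% × 250.0 = 19.82 t
  MgO: 31.46% × 250.0 = 78.65 t
  SrO: 2.535% × 250.0 = 6.338 t
A balance pass over the oxides, per the reported batch figures, per the basis as stated (target by target, the sums agree once rounding is allowed for):
  SiO2: 189.5·0.6343 + 29.61·0.3297 = 130.0 t (target 130.0 t)
  Li2O: 11.45·0.3999 = 4.579 t (target 4.580 t)
  B2O3: 18.86·0.5638 = 10.63 t (target 10.64 t)
  ZrO2: 29.61·0.6693 = 19.82 t (target 19.82 t)
  MgO: 18.96·0.9847 + 189.5·0.3165 = 78.65 t (target 78.65 t)
  SrO: 9.061·0.6994 = 6.337 t (target 6.338 t)
Mass balance on the glass: whole batch net of LOI = 250.0 t (summing oxide targets gives 250.0 t; versus the stated basis of 250.0 t — deltas are rounding alone).
Batch total: Σ batch = 277.4 t; LOI removed, Σ of batch·LOI: 27.46 t; glass ÷ batch gives a yield of 90.10%.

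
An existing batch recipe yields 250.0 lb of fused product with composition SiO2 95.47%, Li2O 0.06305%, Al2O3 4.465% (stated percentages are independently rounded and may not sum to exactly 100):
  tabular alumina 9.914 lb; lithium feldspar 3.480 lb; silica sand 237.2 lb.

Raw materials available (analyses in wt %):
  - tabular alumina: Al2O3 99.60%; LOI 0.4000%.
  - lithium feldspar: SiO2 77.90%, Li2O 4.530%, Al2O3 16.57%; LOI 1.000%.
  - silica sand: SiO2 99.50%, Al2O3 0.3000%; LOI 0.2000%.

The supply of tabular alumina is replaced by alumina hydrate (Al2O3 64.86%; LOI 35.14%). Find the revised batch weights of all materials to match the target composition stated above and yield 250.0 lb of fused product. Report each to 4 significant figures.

Revised batch per 250.0 lb fused product:
  alumina hydrate: 15.22 lb
  lithium feldspar: 3.480 lb
  silica sand: 237.2 lb
Total batch = 255.9 lb; LOI loss = 5.858 lb

Values along the way are displayed rounded to four significant digits alongside each step — the whole derivation maintains full precision in all steps — each reported figure takes exactly one rounding; all derived quantities (yield, glass mass, the three compositions, the totals, ignition loss) are recomputed at full precision from the weighed amounts per 250.0 lb of glass, as quoted within the problem or answer text.
Target masses of each oxide per 250.0 lb fused product:
  SiO2: 95.47% × 250.0 = 238.7 lb
  Li2O: 0.06305% × 250.0 = 0.1576 lb
  Al2O3: 4.465% × 250.0 = 11.16 lb
Verifying the oxide balance on the weights just shown, per the basis as stated (sum by sum, the targets are met net of answer rounding effects):
  SiO2: 3.480·0.7790 + 237.2·0.9950 = 238.7 lb (target 238.7 lb)
  Li2O: 3.480·0.04530 = 0.1576 lb (target 0.1576 lb)
  Al2O3: 15.22·0.6486 + 3.480·0.1657 + 237.2·0.003000 = 11.16 lb (target 11.16 lb)
Glass-mass bookkeeping: total charge less LOI = 250.0 lb (summing oxide targets gives 250.0 lb; with the basis standing at 250.0 lb — differing by rounding only).
Adding the batch up: Σ batch = 255.9 lb; loss to ignition Σ batch·LOI = 5.858 lb; as yield: glass ÷ batch → 97.71%.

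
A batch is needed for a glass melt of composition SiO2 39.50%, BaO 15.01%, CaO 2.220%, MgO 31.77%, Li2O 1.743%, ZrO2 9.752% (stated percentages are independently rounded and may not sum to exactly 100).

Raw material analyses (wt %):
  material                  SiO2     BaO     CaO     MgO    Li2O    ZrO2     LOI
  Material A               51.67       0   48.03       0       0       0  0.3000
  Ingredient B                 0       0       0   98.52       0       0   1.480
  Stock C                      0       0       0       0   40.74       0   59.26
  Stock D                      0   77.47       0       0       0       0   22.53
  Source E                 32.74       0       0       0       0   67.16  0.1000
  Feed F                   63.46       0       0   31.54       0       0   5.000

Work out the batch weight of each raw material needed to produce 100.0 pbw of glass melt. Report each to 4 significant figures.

Batch per 100.0 pbw glass melt:
  Material A: 4.622 pbw
  Ingredient B: 15.92 pbw
  Stock C: 4.278 pbw
  Stock D: 19.38 pbw
  Source E: 14.52 pbw
  Feed F: 50.99 pbw
Total batch = 109.7 pbw; LOI loss = 9.715 pbw; yield = 91.14%

Mid-chain values are shown rounded to 4 significant figures between the steps; every computation keeps full float precision at every stage — exactly one rounding is applied to every reported value — all derived quantities (the totals, yield, net glass mass, six oxide percentages, LOI) are recomputed in full precision from the batch weights per 100.0 pbw of glass, as set out in question or answer.
Oxide mass targets, per 100.0 pbw glass melt:
  SiO2: 39.50% × 100.0 = 39.50 pbw
  BaO: 15.01% × 100.0 = 15.01 pbw
  CaO: 2.220% × 100.0 = 2.220 pbw
  MgO: 31.77% × 100.0 = 31.77 pbw
  Li2O: 1.743% × 100.0 = 1.743 pbw
  ZrO2: 9.752% × 100.0 = 9.752 pbw
Per-oxide balance check working from each reported weight, on the stated basis (each sum matches its target mass exact up to rounding of places):
  SiO2: 4.622·0.5167 + 14.52·0.3274 + 50.99·0.6346 = 39.50 pbw (target 39.50 pbw)
  BaO: 19.38·0.7747 = 15.01 pbw (target 15.01 pbw)
  CaO: 4.622·0.4803 = 2.220 pbw (target 2.220 pbw)
  MgO: 15.92·0.9852 + 50.99·0.3154 = 31.77 pbw (target 31.77 pbw)
  Li2O: 4.278·0.4074 = 1.743 pbw (target 1.743 pbw)
  ZrO2: 14.52·0.6716 = 9.752 pbw (target 9.752 pbw)
Glass-mass closure: total batch − LOI = 100.0 pbw (oxide target masses add up to 99.99 pbw; the stated basis being 100.0 pbw — a pure rounding effect).
Whole-batch sum: Σ batch = 109.7 pbw; Σ batch·LOI gives LOI loss = 9.715 pbw; glass ÷ batch gives a yield of 91.14%.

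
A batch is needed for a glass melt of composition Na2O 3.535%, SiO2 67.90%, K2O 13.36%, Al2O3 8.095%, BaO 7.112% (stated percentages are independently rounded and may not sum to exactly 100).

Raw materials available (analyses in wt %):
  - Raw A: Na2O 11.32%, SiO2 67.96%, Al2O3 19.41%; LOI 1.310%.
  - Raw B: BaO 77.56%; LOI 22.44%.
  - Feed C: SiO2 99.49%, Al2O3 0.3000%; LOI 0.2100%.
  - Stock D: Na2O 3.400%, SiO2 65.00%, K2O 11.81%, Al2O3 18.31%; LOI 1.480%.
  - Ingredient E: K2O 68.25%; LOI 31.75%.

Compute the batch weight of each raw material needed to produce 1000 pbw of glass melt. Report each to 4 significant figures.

Intermediates appear, rounded to 4 significant figures, when written out. Exact precision is carried through every step. A single rounding finalizes every reported figure. Derived quantities (the yield, totals, net glass mass, five oxide percentages, ignition loss) are computed at full precision using the weight values on 1000 pbw of glass, exactly as shown in the problem or answer text.
Target masses of each oxide per 1000 pbw glass melt:
  Na2O: 3.535% × 1000 = 35.35 pbw
  SiO2: 67.90% × 1000 = 679.0 pbw
  K2O: 13.36% × 1000 = 133.6 pbw
  Al2O3: 8.095% × 1000 = 80.95 pbw
  BaO: 7.112% × 1000 = 71.12 pbw
A balance pass over the oxides, on the weights just shown, for the quoted basis mass (every target is met by its sum given rounding of the digits):
  Na2O: 266.2·0.1132 + 153.3·0.03400 = 35.35 pbw (target 35.35 pbw)
  SiO2: 266.2·0.6796 + 400.5·0.9949 + 153.3·0.6500 = 679.0 pbw (target 679.0 pbw)
  K2O: 153.3·0.1181 + 169.2·0.6825 = 133.6 pbw (target 133.6 pbw)
  Al2O3: 266.2·0.1941 + 400.5·0.003000 + 153.3·0.1831 = 80.94 pbw (target 80.95 pbw)
  BaO: 91.70·0.7756 = 71.12 pbw (target 71.12 pbw)
Glass mass check: whole batch net of LOI = 1000 pbw (oxide target masses add up to 1000 pbw; against the stated basis, 1000 pbw — rounding explains the deltas).
Adding the batch up: Σ batch = 1081 pbw; Σ batch·LOI gives LOI loss = 80.90 pbw; yield = glass ÷ total batch = 92.52%.

Batch per 1000 pbw glass melt:
  Raw A: 266.2 pbw
  Raw B: 91.70 pbw
  Feed C: 400.5 pbw
  Stock D: 153.3 pbw
  Ingredient E: 169.2 pbw
Total batch = 1081 pbw; LOI loss = 80.90 pbw; yield = 92.52%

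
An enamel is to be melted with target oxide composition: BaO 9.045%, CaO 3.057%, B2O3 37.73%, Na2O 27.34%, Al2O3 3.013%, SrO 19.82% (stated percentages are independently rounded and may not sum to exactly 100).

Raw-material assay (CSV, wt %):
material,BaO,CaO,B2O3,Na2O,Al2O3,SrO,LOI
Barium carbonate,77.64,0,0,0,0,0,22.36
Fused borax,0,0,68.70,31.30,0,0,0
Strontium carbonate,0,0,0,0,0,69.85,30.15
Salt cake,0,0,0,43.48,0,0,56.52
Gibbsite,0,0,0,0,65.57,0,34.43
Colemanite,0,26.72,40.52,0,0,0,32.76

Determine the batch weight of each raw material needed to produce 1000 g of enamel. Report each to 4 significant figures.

Mid-chain values are printed rounded off to 4 significant figures as written. Each numeric step carries full precision end to end — a single rounding yields every reported value — all derived quantities are computed starting from the weights for 1000 g of glass at full precision (totals, six oxide percentages, ignition loss, the yield, net glass mass) as written in the problem or answer text.
Per-oxide target masses for 1000 g enamel:
  BaO: 9.045% × 1000 = 90.45 g
  CaO: 3.057% × 1000 = 30.57 g
  B2O3: 37.73% × 1000 = 377.3 g
  Na2O: 27.34% × 1000 = 273.4 g
  Al2O3: 3.013% × 1000 = 30.13 g
  SrO: 19.82% × 1000 = 198.2 g
Per-oxide balance check from the weights as reported, per the basis as stated (sum by sum, the targets are met up to rounding of the answer):
  BaO: 116.5·0.7764 = 90.45 g (target 90.45 g)
  CaO: 114.4·0.2672 = 30.57 g (target 30.57 g)
  B2O3: 481.7·0.6870 + 114.4·0.4052 = 377.3 g (target 377.3 g)
  Na2O: 481.7·0.3130 + 282.0·0.4348 = 273.4 g (target 273.4 g)
  Al2O3: 45.95·0.6557 = 30.13 g (target 30.13 g)
  SrO: 283.8·0.6985 = 198.2 g (target 198.2 g)
Glass-mass closure: the batch minus its LOI: 1000 g (oxide target masses add up to 1000 g; the stated basis being 1000 g — a pure rounding effect).
Batch total: Σ batch = 1324 g; Σ batch·LOI gives LOI loss = 324.3 g; yield, glass over the total, = 75.51%.

Batch per 1000 g enamel:
  Barium carbonate: 116.5 g
  Fused borax: 481.7 g
  Strontium carbonate: 283.8 g
  Salt cake: 282.0 g
  Gibbsite: 45.95 g
  Colemanite: 114.4 g
Total batch = 1324 g; LOI loss = 324.3 g; yield = 75.51%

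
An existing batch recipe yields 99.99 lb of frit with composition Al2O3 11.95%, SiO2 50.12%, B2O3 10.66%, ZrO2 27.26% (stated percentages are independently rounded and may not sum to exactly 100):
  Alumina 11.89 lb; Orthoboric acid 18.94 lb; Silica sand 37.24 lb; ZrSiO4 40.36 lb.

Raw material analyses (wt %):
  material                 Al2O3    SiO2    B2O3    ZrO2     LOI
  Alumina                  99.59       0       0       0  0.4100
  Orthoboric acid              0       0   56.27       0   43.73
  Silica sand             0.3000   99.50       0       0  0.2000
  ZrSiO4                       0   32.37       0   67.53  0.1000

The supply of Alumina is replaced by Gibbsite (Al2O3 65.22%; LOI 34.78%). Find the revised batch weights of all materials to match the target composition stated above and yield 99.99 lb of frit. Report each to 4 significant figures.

Revised batch per 99.99 lb frit:
  Gibbsite: 18.15 lb
  Orthoboric acid: 18.94 lb
  Silica sand: 37.24 lb
  ZrSiO4: 40.36 lb
Total batch = 114.7 lb; LOI loss = 14.71 lb

The whole derivation maintains full float precision through every step — mid-chain values are shown, rounded to four significant digits, alongside each step — each reported result sees exactly one rounding. All derived quantities are computed in full float precision (net glass mass, ignition loss, totals, four oxide percentages, the yield) from the weighed amounts for 99.99 lb of glass, exactly as shown in the problem or answer text.
Target oxide masses per 99.99 lb frit:
  Al2O3: 11.95% × 99.99 = 11.95 lb
  SiO2: 50.12% × 99.99 = 50.11 lb
  B2O3: 10.66% × 99.99 = 10.66 lb
  ZrO2: 27.26% × 99.99 = 27.26 lb
A balance pass over the oxides, on the weights just shown, per the basis as stated (target by target, the sums agree net of answer rounding effects):
  Al2O3: 18.15·0.6522 + 37.24·0.003000 = 11.95 lb (target 11.95 lb)
  SiO2: 37.24·0.9950 + 40.36·0.3237 = 50.12 lb (target 50.11 lb)
  B2O3: 18.94·0.5627 = 10.66 lb (target 10.66 lb)
  ZrO2: 40.36·0.6753 = 27.26 lb (target 27.26 lb)
Auditing the glass mass value: Σ batch − LOI loss = 99.98 lb (oxide target masses add up to 99.98 lb; basis as stated: 99.99 lb — any gap is answer rounding).
Whole-batch sum: Σ batch = 114.7 lb; ignition loss, Σ(batch × LOI) = 14.71 lb; yield: glass divided by total = 87.17%.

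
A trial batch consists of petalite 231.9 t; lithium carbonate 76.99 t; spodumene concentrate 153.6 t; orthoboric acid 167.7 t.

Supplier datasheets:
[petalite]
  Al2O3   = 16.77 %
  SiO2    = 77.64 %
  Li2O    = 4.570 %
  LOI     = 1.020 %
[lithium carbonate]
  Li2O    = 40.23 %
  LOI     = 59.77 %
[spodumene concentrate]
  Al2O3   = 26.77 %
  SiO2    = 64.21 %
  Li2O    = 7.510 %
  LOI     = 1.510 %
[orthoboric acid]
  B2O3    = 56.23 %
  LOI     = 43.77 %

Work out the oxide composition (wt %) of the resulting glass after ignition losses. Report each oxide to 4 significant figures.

Values along the way are displayed (rounded to 4 significant digits) when written out; each numeric step keeps full precision through every step. Every reported figure carries a single rounding — all derived quantities, including ignition loss, glass mass, the yield, the totals, four oxide percentages, are rebuilt from the batch weights per 506.1 t of glass in full precision as written in the problem or the answer.
What the batch supplies per oxide:
  Al2O3: 231.9·0.1677 + 153.6·0.2677 = 80.01 t
  SiO2: 231.9·0.7764 + 153.6·0.6421 = 278.7 t
  B2O3: 167.7·0.5623 = 94.30 t
  Li2O: 231.9·0.04570 + 76.99·0.4023 + 153.6·0.07510 = 53.11 t
LOI: 231.9·0.01020 + 76.99·0.5977 + 153.6·0.01510 + 167.7·0.4377 = 124.1 t
Glass mass = batch − LOI = 630.2 − 124.1 = 506.1 t (consistent with Σ oxide mass)
wt % = 100 × oxide mass / glass mass

Glass mass = 506.1 t (batch 630.2 − LOI 124.1).
Composition: Al2O3 15.81%, SiO2 55.06%, B2O3 18.63%, Li2O 10.49%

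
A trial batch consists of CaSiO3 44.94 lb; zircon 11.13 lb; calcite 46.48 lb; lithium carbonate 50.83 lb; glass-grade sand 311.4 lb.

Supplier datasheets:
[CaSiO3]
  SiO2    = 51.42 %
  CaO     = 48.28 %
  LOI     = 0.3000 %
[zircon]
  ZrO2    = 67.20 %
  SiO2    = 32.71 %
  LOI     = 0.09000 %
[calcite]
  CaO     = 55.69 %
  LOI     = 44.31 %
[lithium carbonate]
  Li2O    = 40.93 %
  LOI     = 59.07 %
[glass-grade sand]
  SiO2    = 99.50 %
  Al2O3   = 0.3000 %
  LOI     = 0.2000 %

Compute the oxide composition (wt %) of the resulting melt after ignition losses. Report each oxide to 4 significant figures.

All internal work holds exact precision at all times. Values along the way are printed rounded to 4 significant figures across the worked steps. Every reported value is rounded just once; derived quantities, including five oxide percentages, glass mass, totals, yield, LOI, are rebuilt from the weighed amounts for 413.4 lb of glass in exact precision, as written in the question or the answer.
Delivered oxide masses:
  Li2O: 50.83·0.4093 = 20.80 lb
  ZrO2: 11.13·0.6720 = 7.479 lb
  SiO2: 44.94·0.5142 + 11.13·0.3271 + 311.4·0.9950 = 336.6 lb
  Al2O3: 311.4·0.003000 = 0.9342 lb
  CaO: 44.94·0.4828 + 46.48·0.5569 = 47.58 lb
LOI: 44.94·0.003000 + 11.13·9.000e-04 + 46.48·0.4431 + 50.83·0.5907 + 311.4·0.002000 = 51.39 lb
Glass mass = batch − LOI = 464.8 − 51.39 = 413.4 lb (equal to the oxide-mass sum)
percent by weight: oxide/glass ×100

Glass mass = 413.4 lb (batch 464.8 − LOI 51.39).
Composition: Li2O 5.033%, ZrO2 1.809%, SiO2 81.42%, Al2O3 0.2260%, CaO 11.51%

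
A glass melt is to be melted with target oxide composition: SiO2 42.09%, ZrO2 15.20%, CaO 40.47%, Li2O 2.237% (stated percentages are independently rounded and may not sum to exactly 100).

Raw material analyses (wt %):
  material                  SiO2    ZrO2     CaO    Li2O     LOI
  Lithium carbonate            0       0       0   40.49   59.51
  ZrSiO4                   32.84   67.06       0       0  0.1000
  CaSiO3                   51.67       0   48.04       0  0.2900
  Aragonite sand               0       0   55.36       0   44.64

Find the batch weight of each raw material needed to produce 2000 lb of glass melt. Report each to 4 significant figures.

The whole derivation keeps full precision at every stage — intermediates are shown (rounded to 4 significant digits) when written out — exactly one rounding lands on every reported number — the derived quantities (yield, LOI, totals, glass mass, four oxide percentages) are rebuilt from the weighed amounts on 2000 lb of glass in full float precision as written in question or answer.
The oxide mass targets at 2000 lb glass melt:
  SiO2: 42.09% × 2000 = 841.8 lb
  ZrO2: 15.20% × 2000 = 304.0 lb
  CaO: 40.47% × 2000 = 809.4 lb
  Li2O: 2.237% × 2000 = 44.74 lb
Checking each oxide sum using the reported weights, versus the basis set out (target by target, the sums agree exact up to rounding of places):
  SiO2: 453.3·0.3284 + 1341·0.5167 = 841.8 lb (target 841.8 lb)
  ZrO2: 453.3·0.6706 = 304.0 lb (target 304.0 lb)
  CaO: 1341·0.4804 + 298.3·0.5536 = 809.4 lb (target 809.4 lb)
  Li2O: 110.5·0.4049 = 44.74 lb (target 44.74 lb)
Glass-mass bookkeeping: batch Σ − ignition loss = 2000 lb (the Σ of target masses is 2000 lb; basis as stated: 2000 lb — a pure rounding effect).
Whole-batch sum: Σ batch = 2203 lb; LOI loss = Σ batch·LOI = 203.3 lb; yield: glass divided by total = 90.77%.

Batch per 2000 lb glass melt:
  Lithium carbonate: 110.5 lb
  ZrSiO4: 453.3 lb
  CaSiO3: 1341 lb
  Aragonite sand: 298.3 lb
Total batch = 2203 lb; LOI loss = 203.3 lb; yield = 90.77%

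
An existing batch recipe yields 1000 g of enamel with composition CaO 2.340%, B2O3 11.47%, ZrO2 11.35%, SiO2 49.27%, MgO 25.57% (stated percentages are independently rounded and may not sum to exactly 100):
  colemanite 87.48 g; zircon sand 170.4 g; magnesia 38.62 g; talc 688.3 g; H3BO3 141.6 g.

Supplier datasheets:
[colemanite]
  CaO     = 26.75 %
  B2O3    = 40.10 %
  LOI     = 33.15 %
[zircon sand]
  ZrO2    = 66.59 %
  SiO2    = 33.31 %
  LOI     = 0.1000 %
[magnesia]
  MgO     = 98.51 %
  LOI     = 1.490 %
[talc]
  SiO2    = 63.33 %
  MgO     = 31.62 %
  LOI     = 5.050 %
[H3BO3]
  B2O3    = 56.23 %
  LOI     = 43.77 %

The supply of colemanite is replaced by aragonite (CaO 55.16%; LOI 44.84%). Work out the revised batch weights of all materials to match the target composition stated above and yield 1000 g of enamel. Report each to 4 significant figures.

Revised batch per 1000 g enamel:
  aragonite: 42.42 g
  zircon sand: 170.4 g
  magnesia: 38.62 g
  talc: 688.3 g
  H3BO3: 204.0 g
Total batch = 1144 g; LOI loss = 143.8 g

Intermediates appear rounded off to 4 significant figures across the worked steps. Every computation runs at full float precision all the way through; each reported figure sees exactly one rounding. Derived quantities are re-derived in exact precision (net glass mass, totals, LOI, the yield, the five compositions) using the weight values on 1000 g of glass, exactly as printed in the problem or answer text.
Target masses of each oxide per 1000 g enamel:
  CaO: 2.340% × 1000 = 23.40 g
  B2O3: 11.47% × 1000 = 114.7 g
  ZrO2: 11.35% × 1000 = 113.5 g
  SiO2: 49.27% × 1000 = 492.7 g
  MgO: 25.57% × 1000 = 255.7 g
Checking each oxide sum given the weights on record, for the quoted basis mass (delivered sums recover each target net of answer rounding effects):
  CaO: 42.42·0.5516 = 23.40 g (target 23.40 g)
  B2O3: 204.0·0.5623 = 114.7 g (target 114.7 g)
  ZrO2: 170.4·0.6659 = 113.5 g (target 113.5 g)
  SiO2: 170.4·0.3331 + 688.3·0.6333 = 492.7 g (target 492.7 g)
  MgO: 38.62·0.9851 + 688.3·0.3162 = 255.7 g (target 255.7 g)
Glass-mass bookkeeping: whole batch net of LOI = 999.9 g (summing oxide targets gives 1000 g; stated basis 1000 g — gaps are rounding artifacts).
Total batch = Σ batch = 1144 g; LOI removed, Σ of batch·LOI: 143.8 g; glass ÷ batch gives a yield of 87.43%.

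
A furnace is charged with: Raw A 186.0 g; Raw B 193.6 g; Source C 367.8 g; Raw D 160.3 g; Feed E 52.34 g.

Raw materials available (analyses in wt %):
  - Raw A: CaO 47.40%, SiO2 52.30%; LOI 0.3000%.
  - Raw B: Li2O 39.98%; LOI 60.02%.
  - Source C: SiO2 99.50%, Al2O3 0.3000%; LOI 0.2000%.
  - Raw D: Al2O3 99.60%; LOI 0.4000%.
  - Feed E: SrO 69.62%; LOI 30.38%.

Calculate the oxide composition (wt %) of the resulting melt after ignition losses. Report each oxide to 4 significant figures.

Glass mass = 826.0 g (batch 960.0 − LOI 134.0).
Composition: Li2O 9.371%, SrO 4.411%, CaO 10.67%, SiO2 56.08%, Al2O3 19.46%

Mid-chain values appear, with 4-significant-figure rounding, between the steps; the whole derivation holds full float precision in every operation — each reported figure takes just one rounding; the derived quantities (ignition loss, yield, totals, five oxide percentages, glass mass) are computed from the weighed amounts per 826.0 g of glass in full float precision as given in the problem or answer text.
Delivered oxide masses:
  Li2O: 193.6·0.3998 = 77.40 g
  SrO: 52.34·0.6962 = 36.44 g
  CaO: 186.0·0.4740 = 88.16 g
  SiO2: 186.0·0.5230 + 367.8·0.9950 = 463.2 g
  Al2O3: 367.8·0.003000 + 160.3·0.9960 = 160.8 g
LOI: 186.0·0.003000 + 193.6·0.6002 + 367.8·0.002000 + 160.3·0.004000 + 52.34·0.3038 = 134.0 g
Resulting glass, batch − LOI: 960.0 − 134.0 = 826.0 g (the oxide masses sum to this)
wt % = oxide mass / glass mass × 100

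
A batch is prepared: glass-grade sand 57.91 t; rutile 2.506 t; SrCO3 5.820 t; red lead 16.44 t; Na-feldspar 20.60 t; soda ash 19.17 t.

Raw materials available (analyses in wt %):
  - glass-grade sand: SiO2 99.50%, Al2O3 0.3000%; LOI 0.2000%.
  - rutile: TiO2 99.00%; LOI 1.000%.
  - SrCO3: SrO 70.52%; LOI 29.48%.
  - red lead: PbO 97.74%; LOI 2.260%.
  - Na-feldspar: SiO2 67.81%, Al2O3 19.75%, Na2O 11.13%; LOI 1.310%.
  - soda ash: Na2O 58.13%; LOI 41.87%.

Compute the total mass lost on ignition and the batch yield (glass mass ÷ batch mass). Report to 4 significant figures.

All arithmetic runs at full precision end to end. The intermediate values are shown rounded to 4 significant digits in the working; each reported figure is rounded just once. Derived quantities are carried in exact precision (yield, the six compositions, net glass mass, the totals, ignition loss) using the weight values for 111.9 t of glass, as given in either problem or answer.
Per-material ignition loss:
  glass-grade sand: 57.91 × 0.002000 = 0.1158 t
  rutile: 2.506 × 0.01000 = 0.02506 t
  SrCO3: 5.820 × 0.2948 = 1.716 t
  red lead: 16.44 × 0.02260 = 0.3715 t
  Na-feldspar: 20.60 × 0.01310 = 0.2699 t
  soda ash: 19.17 × 0.4187 = 8.026 t
Total LOI = 10.52 t
Glass = batch − LOI = 122.4 − 10.52 = 111.9 t

LOI loss = 10.52 t; glass = 111.9 t; yield = 91.40%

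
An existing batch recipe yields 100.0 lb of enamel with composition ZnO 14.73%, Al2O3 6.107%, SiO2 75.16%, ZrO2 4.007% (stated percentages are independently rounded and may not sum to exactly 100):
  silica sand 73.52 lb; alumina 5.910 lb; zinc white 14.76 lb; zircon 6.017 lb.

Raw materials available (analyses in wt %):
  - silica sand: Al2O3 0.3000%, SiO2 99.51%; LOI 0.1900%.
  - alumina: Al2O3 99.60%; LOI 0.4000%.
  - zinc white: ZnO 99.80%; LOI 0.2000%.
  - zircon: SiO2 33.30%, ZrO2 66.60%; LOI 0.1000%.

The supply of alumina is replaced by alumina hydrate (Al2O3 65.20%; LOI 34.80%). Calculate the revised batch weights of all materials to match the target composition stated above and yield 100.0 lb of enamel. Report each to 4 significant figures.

Revised batch per 100.0 lb enamel:
  silica sand: 73.52 lb
  alumina hydrate: 9.028 lb
  zinc white: 14.76 lb
  zircon: 6.017 lb
Total batch = 103.3 lb; LOI loss = 3.317 lb

Values along the way are displayed rounded to 4 significant figures; every computation keeps full precision from start to finish; every reported figure is rounded a single time. The derived quantities (ignition loss, the four compositions, totals, yield, net glass mass) are computed at full precision using the weight values on 100.0 lb of glass as quoted within problem or answer.
Oxide mass targets, per 100.0 lb enamel:
  ZnO: 14.73% × 100.0 = 14.73 lb
  Al2O3: 6.107% × 100.0 = 6.107 lb
  SiO2: 75.16% × 100.0 = 75.16 lb
  ZrO2: 4.007% × 100.0 = 4.007 lb
Checking each oxide sum applying the batch weights above, versus the basis set out (delivered sums recover each target up to rounding of the answer):
  ZnO: 14.76·0.9980 = 14.73 lb (target 14.73 lb)
  Al2O3: 73.52·0.003000 + 9.028·0.6520 = 6.107 lb (target 6.107 lb)
  SiO2: 73.52·0.9951 + 6.017·0.3330 = 75.16 lb (target 75.16 lb)
  ZrO2: 6.017·0.6660 = 4.007 lb (target 4.007 lb)
The glass-mass cross-check: total charge less LOI = 100.0 lb (oxide target masses add up to 100.0 lb; stated basis 100.0 lb — a pure rounding effect).
Batch grand total — Σ batch = 103.3 lb; the LOI term Σ batch·LOI equals 3.317 lb; yield, glass over the total, = 96.79%.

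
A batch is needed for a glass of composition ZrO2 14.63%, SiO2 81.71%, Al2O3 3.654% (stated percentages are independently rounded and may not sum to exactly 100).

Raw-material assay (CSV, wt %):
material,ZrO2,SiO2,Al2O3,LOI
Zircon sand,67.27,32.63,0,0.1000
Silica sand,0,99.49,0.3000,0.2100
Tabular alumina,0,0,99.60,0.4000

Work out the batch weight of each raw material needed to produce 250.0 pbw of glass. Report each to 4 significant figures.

All arithmetic keeps exact precision from first step to last. Mid-chain values are displayed rounded to four significant figures at each printed step. Every reported value carries a single rounding — derived quantities are computed in exact precision (net glass mass, the totals, three oxide percentages, the yield, ignition loss) from the weighed amounts on 250.0 pbw of glass, as given in the problem or the answer.
Target masses of each oxide per 250.0 pbw glass:
  ZrO2: 14.63% × 250.0 = 36.58 pbw
  SiO2: 81.71% × 250.0 = 204.3 pbw
  Al2O3: 3.654% × 250.0 = 9.135 pbw
Mass-balance tally per oxide given the weights on record, under the basis named above (delivered sums recover each target given rounding of the digits):
  ZrO2: 54.37·0.6727 = 36.57 pbw (target 36.58 pbw)
  SiO2: 54.37·0.3263 + 187.5·0.9949 = 204.3 pbw (target 204.3 pbw)
  Al2O3: 187.5·0.003000 + 8.607·0.9960 = 9.135 pbw (target 9.135 pbw)
The glass-mass cross-check: whole batch net of LOI = 250.0 pbw (summing oxide targets gives 250.0 pbw; with the basis standing at 250.0 pbw — gaps are rounding artifacts).
Summing the batch: Σ batch = 250.5 pbw; loss to ignition Σ batch·LOI = 0.4825 pbw; as yield: glass ÷ batch → 99.81%.

Batch per 250.0 pbw glass:
  Zircon sand: 54.37 pbw
  Silica sand: 187.5 pbw
  Tabular alumina: 8.607 pbw
Total batch = 250.5 pbw; LOI loss = 0.4825 pbw; yield = 99.81%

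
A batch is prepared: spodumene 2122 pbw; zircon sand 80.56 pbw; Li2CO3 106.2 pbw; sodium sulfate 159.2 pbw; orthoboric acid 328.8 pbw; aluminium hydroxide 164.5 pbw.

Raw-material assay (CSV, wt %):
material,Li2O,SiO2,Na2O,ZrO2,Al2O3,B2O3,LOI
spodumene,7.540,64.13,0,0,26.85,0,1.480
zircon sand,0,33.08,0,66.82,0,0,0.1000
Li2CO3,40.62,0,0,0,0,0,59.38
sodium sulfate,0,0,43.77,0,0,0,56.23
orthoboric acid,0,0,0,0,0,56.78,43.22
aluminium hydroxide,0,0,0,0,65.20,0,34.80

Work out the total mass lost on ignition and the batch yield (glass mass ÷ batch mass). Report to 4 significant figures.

LOI loss = 383.4 pbw; glass = 2578 pbw; yield = 87.05%

In-progress results are printed, rounded to four significant digits, in the working; the whole derivation holds full precision all the way through — each reported value is rounded just once. The derived quantities, which include ignition loss, yield, six oxide percentages, totals, glass mass, are re-derived in full float precision, precisely as stated by the problem or the answer, using the weight values at 2578 pbw of glass.
Loss on ignition, line by line:
  spodumene: 2122 × 0.01480 = 31.41 pbw
  zircon sand: 80.56 × 0.001000 = 0.08056 pbw
  Li2CO3: 106.2 × 0.5938 = 63.06 pbw
  sodium sulfate: 159.2 × 0.5623 = 89.52 pbw
  orthoboric acid: 328.8 × 0.4322 = 142.1 pbw
  aluminium hydroxide: 164.5 × 0.3480 = 57.25 pbw
Total LOI = 383.4 pbw
Glass = batch − LOI = 2961 − 383.4 = 2578 pbw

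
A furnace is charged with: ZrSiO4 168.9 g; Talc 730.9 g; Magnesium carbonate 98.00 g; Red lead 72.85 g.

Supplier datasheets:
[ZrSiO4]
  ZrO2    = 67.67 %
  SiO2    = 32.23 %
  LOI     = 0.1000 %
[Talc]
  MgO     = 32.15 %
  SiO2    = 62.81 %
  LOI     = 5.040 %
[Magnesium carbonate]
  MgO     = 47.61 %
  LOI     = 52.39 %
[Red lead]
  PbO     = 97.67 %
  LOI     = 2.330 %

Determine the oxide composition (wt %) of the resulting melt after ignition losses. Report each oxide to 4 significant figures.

Full float precision is carried at each step — rounding to four significant figures governs every in-between result as printed. Each reported value receives exactly one rounding. Derived quantities (LOI, the totals, yield, glass mass, the four compositions) are recomputed at exact precision from the batch weights at 980.6 g of glass, as set out in the problem or answer text.
Mass of each oxide from the mix:
  ZrO2: 168.9·0.6767 = 114.3 g
  PbO: 72.85·0.9767 = 71.15 g
  MgO: 730.9·0.3215 + 98.00·0.4761 = 281.6 g
  SiO2: 168.9·0.3223 + 730.9·0.6281 = 513.5 g
LOI: 168.9·0.001000 + 730.9·0.05040 + 98.00·0.5239 + 72.85·0.02330 = 90.05 g
batch − LOI leaves glass = 1071 − 90.05 = 980.6 g (= Σ oxide masses)
percent by weight: oxide/glass ×100

Glass mass = 980.6 g (batch 1071 − LOI 90.05).
Composition: ZrO2 11.66%, PbO 7.256%, MgO 28.72%, SiO2 52.37%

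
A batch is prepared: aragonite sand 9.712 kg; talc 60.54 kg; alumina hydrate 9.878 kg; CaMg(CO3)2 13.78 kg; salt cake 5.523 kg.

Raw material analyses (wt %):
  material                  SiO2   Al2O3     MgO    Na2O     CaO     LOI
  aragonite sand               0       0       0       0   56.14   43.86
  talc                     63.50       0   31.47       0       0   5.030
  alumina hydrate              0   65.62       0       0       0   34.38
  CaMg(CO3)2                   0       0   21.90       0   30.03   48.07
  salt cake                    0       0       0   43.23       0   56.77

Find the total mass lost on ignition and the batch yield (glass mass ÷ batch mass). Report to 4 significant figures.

LOI loss = 20.46 kg; glass = 78.97 kg; yield = 79.42%

Full precision is kept in all steps — values along the way are printed, rounded to 4 significant figures, across the worked steps; each reported number is rounded once only; the derived quantities, which include the yield, net glass mass, ignition loss, the totals, the five compositions, are computed at exact precision, as set out in either problem or answer, using the weight values on 78.97 kg of glass.
Material-by-material LOI:
  aragonite sand: 9.712 × 0.4386 = 4.260 kg
  talc: 60.54 × 0.05030 = 3.045 kg
  alumina hydrate: 9.878 × 0.3438 = 3.396 kg
  CaMg(CO3)2: 13.78 × 0.4807 = 6.624 kg
  salt cake: 5.523 × 0.5677 = 3.135 kg
Total LOI = 20.46 kg
Glass = batch − LOI = 99.43 − 20.46 = 78.97 kg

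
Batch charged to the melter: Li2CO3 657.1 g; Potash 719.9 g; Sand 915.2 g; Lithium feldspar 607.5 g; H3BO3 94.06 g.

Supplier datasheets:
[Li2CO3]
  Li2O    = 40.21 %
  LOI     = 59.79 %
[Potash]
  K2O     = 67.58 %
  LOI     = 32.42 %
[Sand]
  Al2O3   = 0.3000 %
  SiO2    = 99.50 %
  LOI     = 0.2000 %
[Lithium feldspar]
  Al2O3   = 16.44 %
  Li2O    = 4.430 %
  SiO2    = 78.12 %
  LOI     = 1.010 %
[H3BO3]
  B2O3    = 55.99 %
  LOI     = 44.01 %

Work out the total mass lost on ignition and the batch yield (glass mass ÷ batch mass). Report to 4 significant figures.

LOI loss = 675.6 g; glass = 2318 g; yield = 77.43%

In-progress results are shown rounded to four significant figures alongside each step; the whole derivation runs at full precision at each step — every reported number carries a single rounding — derived quantities are re-derived from the batch weights per 2318 g of glass at full precision (LOI, glass mass, totals, yield, five oxide percentages), as quoted within the problem or answer text.
Material-by-material LOI:
  Li2CO3: 657.1 × 0.5979 = 392.9 g
  Potash: 719.9 × 0.3242 = 233.4 g
  Sand: 915.2 × 0.002000 = 1.830 g
  Lithium feldspar: 607.5 × 0.01010 = 6.136 g
  H3BO3: 94.06 × 0.4401 = 41.40 g
Total LOI = 675.6 g
Glass = batch − LOI = 2994 − 675.6 = 2318 g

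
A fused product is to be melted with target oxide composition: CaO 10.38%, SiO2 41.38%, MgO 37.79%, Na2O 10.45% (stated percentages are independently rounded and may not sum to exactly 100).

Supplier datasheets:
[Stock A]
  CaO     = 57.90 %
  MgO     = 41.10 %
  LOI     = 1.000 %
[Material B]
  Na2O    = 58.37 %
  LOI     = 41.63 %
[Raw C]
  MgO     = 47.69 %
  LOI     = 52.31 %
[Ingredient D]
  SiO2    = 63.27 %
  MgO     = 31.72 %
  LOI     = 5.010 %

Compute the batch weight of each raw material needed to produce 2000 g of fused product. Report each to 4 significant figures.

All arithmetic holds full float precision end to end; in-progress results appear, rounded to four significant digits, across the worked steps. Exactly one rounding is applied to each reported result. Derived quantities (net glass mass, the totals, the four compositions, the yield, LOI) are rebuilt starting from the weights at 2000 g of glass at full float precision as written in the question or the answer.
Target masses of each oxide per 2000 g fused product:
  CaO: 10.38% × 2000 = 207.6 g
  SiO2: 41.38% × 2000 = 827.6 g
  MgO: 37.79% × 2000 = 755.8 g
  Na2O: 10.45% × 2000 = 209.0 g
Sums-versus-targets review using the reported weights, against the basis in use (sums match the target masses modulo rounding of the values):
  CaO: 358.5·0.5790 = 207.6 g (target 207.6 g)
  SiO2: 1308·0.6327 = 827.6 g (target 827.6 g)
  MgO: 358.5·0.4110 + 405.8·0.4769 + 1308·0.3172 = 755.8 g (target 755.8 g)
  Na2O: 358.1·0.5837 = 209.0 g (target 209.0 g)
Glass-mass sanity pass: the batch minus its LOI: 2000 g (oxide target masses add up to 2000 g; basis as stated: 2000 g — gaps are rounding artifacts).
Whole-batch sum: Σ batch = 2430 g; the LOI term Σ batch·LOI equals 430.5 g; yield, glass over the total, = 82.29%.

Batch per 2000 g fused product:
  Stock A: 358.5 g
  Material B: 358.1 g
  Raw C: 405.8 g
  Ingredient D: 1308 g
Total batch = 2430 g; LOI loss = 430.5 g; yield = 82.29%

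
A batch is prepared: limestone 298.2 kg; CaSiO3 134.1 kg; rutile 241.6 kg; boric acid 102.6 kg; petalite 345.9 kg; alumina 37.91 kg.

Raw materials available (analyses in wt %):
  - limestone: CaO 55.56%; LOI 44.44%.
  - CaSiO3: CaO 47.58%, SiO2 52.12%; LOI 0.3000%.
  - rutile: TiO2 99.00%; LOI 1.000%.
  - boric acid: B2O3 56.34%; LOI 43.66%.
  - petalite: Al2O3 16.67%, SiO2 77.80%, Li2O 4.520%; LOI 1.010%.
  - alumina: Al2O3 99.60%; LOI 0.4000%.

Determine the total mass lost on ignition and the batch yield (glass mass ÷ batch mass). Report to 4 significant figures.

Working values appear with 4-significant-figure rounding across the worked steps — all arithmetic runs at full precision at each step — every reported result takes just one rounding. The derived quantities (LOI, net glass mass, the totals, six oxide percentages, yield) are re-derived from the batch weights for 976.5 kg of glass at full precision as they appear in either problem or answer.
Per-material ignition loss:
  limestone: 298.2 × 0.4444 = 132.5 kg
  CaSiO3: 134.1 × 0.003000 = 0.4023 kg
  rutile: 241.6 × 0.01000 = 2.416 kg
  boric acid: 102.6 × 0.4366 = 44.80 kg
  petalite: 345.9 × 0.01010 = 3.494 kg
  alumina: 37.91 × 0.004000 = 0.1516 kg
Total LOI = 183.8 kg
Glass = batch − LOI = 1160 − 183.8 = 976.5 kg

LOI loss = 183.8 kg; glass = 976.5 kg; yield = 84.16%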